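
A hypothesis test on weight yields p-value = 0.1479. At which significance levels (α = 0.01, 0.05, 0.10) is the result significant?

p = 0.1479. Not significant at any of the given levels.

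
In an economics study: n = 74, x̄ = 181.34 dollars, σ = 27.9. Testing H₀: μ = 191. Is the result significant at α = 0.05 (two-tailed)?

z = (181.34 - 191)/(27.9/√74) = -2.978. Since |z| > 1.96, significant at α = 0.05.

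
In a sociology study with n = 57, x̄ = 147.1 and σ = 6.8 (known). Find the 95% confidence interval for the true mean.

CI = x̄ ± z*(σ/√n) = 147.1 ± 1.96(6.8/√57) = 147.1 ± 1.77 = (145.33, 148.87)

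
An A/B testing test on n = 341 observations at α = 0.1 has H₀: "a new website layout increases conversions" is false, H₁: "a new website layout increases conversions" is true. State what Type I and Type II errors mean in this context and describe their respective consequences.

Type I (false positive): concluding that a new website layout increases conversions when it is not — rolling out a layout that doesn't actually help — wasted engineering effort. Type II (false negative): failing to conclude that a new website layout increases conversions when it is — discarding a layout that would have improved conversions — lost revenue. Which is costlier depends on domain priorities and is a judgement call rather than a statistical fact.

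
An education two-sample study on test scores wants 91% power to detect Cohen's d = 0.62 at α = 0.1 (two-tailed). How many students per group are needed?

z_{α/2} = 1.645, z_β = Φ⁻¹(0.91) = 1.341. For medium effect (d = 0.62): n per group = 2(z_{α/2} + z_β)²/d² = 2(1.645 + 1.341)²/0.62² = 46.4 → 47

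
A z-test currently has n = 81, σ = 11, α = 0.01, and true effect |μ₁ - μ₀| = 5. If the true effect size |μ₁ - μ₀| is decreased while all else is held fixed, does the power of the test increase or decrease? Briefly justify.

Power decreases: a smaller true effect decreases the non-centrality λ = |μ₁ - μ₀|/(σ/√n).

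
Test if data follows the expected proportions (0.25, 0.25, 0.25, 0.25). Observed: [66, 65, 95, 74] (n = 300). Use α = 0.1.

Expected: [75.0, 75.0, 75.0, 75.0]. χ² = 7.76. df = 3, critical = 6.251. Reject H₀.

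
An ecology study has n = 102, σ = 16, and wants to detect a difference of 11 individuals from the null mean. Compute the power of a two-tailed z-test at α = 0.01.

SE = σ/√n = 16/√102 = 1.584. Non-centrality λ = d/SE = 11/1.584 = 6.943. Power ≈ Φ(λ - z_{α/2}) = Φ(6.943 - 2.576) = Φ(4.367) = 1.0.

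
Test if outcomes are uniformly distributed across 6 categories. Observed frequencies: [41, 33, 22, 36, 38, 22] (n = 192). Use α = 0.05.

Expected = 32 each. χ² = Σ(O-E)²/E = 10.438. df = 5, critical value = 11.07. Fail to reject H₀.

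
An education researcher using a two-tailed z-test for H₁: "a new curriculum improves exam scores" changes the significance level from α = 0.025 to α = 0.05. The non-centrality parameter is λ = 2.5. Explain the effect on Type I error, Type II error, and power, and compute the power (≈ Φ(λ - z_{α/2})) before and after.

Increasing α from 0.025 to 0.05:
• Type I error rate increases (α is the Type I rate by definition).
• Critical value moves from z_{α/2} = 2.241 to 1.96, so power = Φ(λ - z_{α/2}) goes from Φ(2.5 - 2.241) = 0.602 to Φ(2.5 - 1.96) = 0.705.
• Type II error rate β = 1 - power therefore decreases (0.398 → 0.295).
Appropriate when false negatives are costly — here, keeping the old curriculum when the new one would have helped students.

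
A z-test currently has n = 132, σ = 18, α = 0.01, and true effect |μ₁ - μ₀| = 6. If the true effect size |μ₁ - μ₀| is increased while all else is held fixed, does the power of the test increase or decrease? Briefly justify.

Power increases: a larger true effect increases the non-centrality λ = |μ₁ - μ₀|/(σ/√n).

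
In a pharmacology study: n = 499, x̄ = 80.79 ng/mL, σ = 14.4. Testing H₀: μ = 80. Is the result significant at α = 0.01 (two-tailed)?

z = (80.79 - 80)/(14.4/√499) = 1.226. Since |z| ≤ 2.576, not significant at α = 0.01.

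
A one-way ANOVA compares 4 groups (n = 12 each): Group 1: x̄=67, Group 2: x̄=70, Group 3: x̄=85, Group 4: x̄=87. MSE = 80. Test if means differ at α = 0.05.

Grand mean = 77.25. SS_between = 3753.0, MS_between = 1251.0. F = 15.637, F_crit ≈ 2.816. Reject H₀.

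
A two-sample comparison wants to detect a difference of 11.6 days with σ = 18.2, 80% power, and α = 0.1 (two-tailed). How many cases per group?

n per group = 2(z_α/2 + z_β)²σ²/d² = 2×(1.645 + 0.84)²×18.2²/11.6² = 30.4 → n = 31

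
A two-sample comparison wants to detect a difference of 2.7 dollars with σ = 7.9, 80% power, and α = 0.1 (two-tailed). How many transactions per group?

n per group = 2(z_α/2 + z_β)²σ²/d² = 2×(1.645 + 0.84)²×7.9²/2.7² = 105.7 → n = 106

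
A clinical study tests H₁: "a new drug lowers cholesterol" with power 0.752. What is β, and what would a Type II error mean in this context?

β = 1 - power = 1 - 0.752 = 0.248. A Type II error is failing to reject H₀ when H₀ is false (false negative) — here, failing to conclude that a new drug lowers cholesterol when in fact it is true. Consequence: shelving an effective drug — patients miss out on a treatment that would have helped.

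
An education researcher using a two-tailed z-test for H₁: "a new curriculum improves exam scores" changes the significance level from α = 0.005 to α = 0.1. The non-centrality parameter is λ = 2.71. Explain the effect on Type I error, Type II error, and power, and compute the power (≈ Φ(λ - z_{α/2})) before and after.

Increasing α from 0.005 to 0.1:
• Type I error rate increases (α is the Type I rate by definition).
• Critical value moves from z_{α/2} = 2.807 to 1.645, so power = Φ(λ - z_{α/2}) goes from Φ(2.71 - 2.807) = 0.461 to Φ(2.71 - 1.645) = 0.857.
• Type II error rate β = 1 - power therefore decreases (0.539 → 0.143).
Appropriate when false negatives are costly — here, keeping the old curriculum when the new one would have helped students.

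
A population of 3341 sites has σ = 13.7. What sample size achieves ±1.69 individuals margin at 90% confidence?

Without FPC: n₀ = (1.645×13.7/1.69)² = 177.828. With FPC: n = n₀N/(n₀+N-1) = 168.9 → n = 169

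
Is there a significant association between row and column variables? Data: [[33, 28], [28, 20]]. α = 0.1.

χ² = 0.195. df = 1, critical = 2.706. Fail to reject H₀. No evidence of dependence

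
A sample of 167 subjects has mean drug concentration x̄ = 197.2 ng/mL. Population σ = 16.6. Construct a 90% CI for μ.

CI = x̄ ± z*(σ/√n) = 197.2 ± 1.645(16.6/√167) = 197.2 ± 2.11 = (195.09, 199.31)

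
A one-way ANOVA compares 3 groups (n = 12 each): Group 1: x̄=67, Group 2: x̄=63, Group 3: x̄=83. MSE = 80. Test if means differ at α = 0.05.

Grand mean = 71.0. SS_between = 2688.0, MS_between = 1344.0. F = 16.8, F_crit ≈ 3.285. Reject H₀.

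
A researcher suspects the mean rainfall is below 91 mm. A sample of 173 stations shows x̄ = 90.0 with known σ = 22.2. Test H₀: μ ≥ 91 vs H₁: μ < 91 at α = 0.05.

z = -0.592. Critical value: -1.645. Fail to reject H₀.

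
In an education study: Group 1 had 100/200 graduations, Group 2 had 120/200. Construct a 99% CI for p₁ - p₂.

p̂₁ = 0.5, p̂₂ = 0.6. Difference = -0.1. CI = (-0.228, 0.028)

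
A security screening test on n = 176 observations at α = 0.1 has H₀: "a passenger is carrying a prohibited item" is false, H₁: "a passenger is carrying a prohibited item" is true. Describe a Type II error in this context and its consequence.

Type II error: failing to reject H₀ when it is false — concluding that a passenger is carrying a prohibited item is not supported when in fact it is. Consequence: letting a prohibited item through — security breach.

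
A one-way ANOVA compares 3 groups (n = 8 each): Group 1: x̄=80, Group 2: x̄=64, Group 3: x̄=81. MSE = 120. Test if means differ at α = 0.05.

Grand mean = 75.0. SS_between = 1456.0, MS_between = 728.0. F = 6.067, F_crit ≈ 3.467. Reject H₀.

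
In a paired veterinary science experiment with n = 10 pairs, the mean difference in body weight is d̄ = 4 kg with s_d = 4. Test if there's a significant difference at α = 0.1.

t = d̄/(s_d/√n) = 4/(4/√10) = 3.162. df = 9, critical t = ±1.833. Reject H₀.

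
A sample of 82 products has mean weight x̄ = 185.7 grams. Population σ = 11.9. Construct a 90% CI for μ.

CI = x̄ ± z*(σ/√n) = 185.7 ± 1.645(11.9/√82) = 185.7 ± 2.16 = (183.54, 187.86)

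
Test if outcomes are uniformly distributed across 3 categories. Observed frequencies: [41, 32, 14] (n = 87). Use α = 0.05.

Expected = 29 each. χ² = Σ(O-E)²/E = 13.034. df = 2, critical value = 5.991. Reject H₀.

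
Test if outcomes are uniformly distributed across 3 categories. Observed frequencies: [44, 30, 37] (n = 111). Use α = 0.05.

Expected = 37 each. χ² = Σ(O-E)²/E = 2.649. df = 2, critical value = 5.991. Fail to reject H₀.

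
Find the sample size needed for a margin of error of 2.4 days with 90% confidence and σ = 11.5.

n = (z*σ/E)² = (1.645×11.5/2.4)² = 62.1 → n = 63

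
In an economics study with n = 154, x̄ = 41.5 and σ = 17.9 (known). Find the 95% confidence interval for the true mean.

CI = x̄ ± z*(σ/√n) = 41.5 ± 1.96(17.9/√154) = 41.5 ± 2.83 = (38.67, 44.33)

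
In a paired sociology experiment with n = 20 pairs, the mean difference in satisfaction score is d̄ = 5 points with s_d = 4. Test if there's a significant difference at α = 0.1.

t = d̄/(s_d/√n) = 5/(4/√20) = 5.59. df = 19, critical t = ±1.729. Reject H₀.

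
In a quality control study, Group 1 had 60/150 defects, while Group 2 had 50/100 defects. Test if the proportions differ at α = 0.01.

p̂₁ = 0.4, p̂₂ = 0.5, pooled p̂ = 0.44. z = -1.56. Critical: ±2.576. Fail to reject H₀.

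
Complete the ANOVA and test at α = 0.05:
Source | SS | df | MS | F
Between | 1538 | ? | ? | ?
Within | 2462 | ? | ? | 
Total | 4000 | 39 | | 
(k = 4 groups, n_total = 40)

df_between = 3, df_within = 36. MS_between = 512.67, MS_within = 68.39. F = 7.496, F_crit ≈ 2.866. Reject H₀.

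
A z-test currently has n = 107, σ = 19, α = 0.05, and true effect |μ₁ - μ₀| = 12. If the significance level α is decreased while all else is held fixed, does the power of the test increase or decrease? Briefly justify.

Power decreases: a smaller α raises the critical value, so less of the H₁ sampling distribution falls in the rejection region.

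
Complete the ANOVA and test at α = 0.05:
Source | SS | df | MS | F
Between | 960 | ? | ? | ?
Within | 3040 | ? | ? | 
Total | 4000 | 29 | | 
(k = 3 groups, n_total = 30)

df_between = 2, df_within = 27. MS_between = 480.0, MS_within = 112.59. F = 4.263, F_crit ≈ 3.354. Reject H₀.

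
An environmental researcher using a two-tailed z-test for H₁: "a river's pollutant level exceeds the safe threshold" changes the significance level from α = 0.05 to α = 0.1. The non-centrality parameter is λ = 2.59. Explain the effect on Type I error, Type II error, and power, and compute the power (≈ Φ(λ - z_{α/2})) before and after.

Increasing α from 0.05 to 0.1:
• Type I error rate increases (α is the Type I rate by definition).
• Critical value moves from z_{α/2} = 1.96 to 1.645, so power = Φ(λ - z_{α/2}) goes from Φ(2.59 - 1.96) = 0.736 to Φ(2.59 - 1.645) = 0.828.
• Type II error rate β = 1 - power therefore decreases (0.264 → 0.172).
Appropriate when false negatives are costly — here, allowing unsafe pollution to continue.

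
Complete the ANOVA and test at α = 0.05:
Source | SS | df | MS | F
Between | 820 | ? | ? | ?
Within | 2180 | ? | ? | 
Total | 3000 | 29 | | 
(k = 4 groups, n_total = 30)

df_between = 3, df_within = 26. MS_between = 273.33, MS_within = 83.85. F = 3.26, F_crit ≈ 2.975. Reject H₀.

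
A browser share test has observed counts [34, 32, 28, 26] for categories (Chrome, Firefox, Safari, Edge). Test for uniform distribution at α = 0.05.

Expected = 30 each. χ² = Σ(O-E)²/E = 1.333. df = 3, critical value = 7.815. Fail to reject H₀.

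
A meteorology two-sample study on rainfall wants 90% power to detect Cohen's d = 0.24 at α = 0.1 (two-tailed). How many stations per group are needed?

z_{α/2} = 1.645, z_β = Φ⁻¹(0.9) = 1.282. For small effect (d = 0.24): n per group = 2(z_{α/2} + z_β)²/d² = 2(1.645 + 1.282)²/0.24² = 297.5 → 298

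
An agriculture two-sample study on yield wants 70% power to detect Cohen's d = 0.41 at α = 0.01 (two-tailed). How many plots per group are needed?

z_{α/2} = 2.576, z_β = Φ⁻¹(0.7) = 0.524. For small effect (d = 0.41): n per group = 2(z_{α/2} + z_β)²/d² = 2(2.576 + 0.524)²/0.41² = 114.3 → 115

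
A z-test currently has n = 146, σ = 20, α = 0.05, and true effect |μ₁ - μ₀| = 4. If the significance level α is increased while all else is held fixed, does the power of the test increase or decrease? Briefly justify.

Power increases: a larger α lowers the critical value, so more of the H₁ sampling distribution falls in the rejection region.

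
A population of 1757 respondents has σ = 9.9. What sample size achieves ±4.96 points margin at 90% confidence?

Without FPC: n₀ = (1.645×9.9/4.96)² = 10.78. With FPC: n = n₀N/(n₀+N-1) = 10.7 → n = 11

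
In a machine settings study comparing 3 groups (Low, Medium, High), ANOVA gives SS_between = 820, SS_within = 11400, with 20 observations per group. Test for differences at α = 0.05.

df_between = 2, df_within = 57. F = MS_between/MS_within = 410.0/200.0 = 2.05. F_crit ≈ 3.159. Fail to reject H₀.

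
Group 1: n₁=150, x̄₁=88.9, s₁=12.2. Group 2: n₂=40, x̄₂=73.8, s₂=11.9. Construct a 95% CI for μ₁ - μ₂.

Difference = 15.1. SE = √(12.2²/150 + 11.9²/40) = 2.129. CI = (10.93, 19.27)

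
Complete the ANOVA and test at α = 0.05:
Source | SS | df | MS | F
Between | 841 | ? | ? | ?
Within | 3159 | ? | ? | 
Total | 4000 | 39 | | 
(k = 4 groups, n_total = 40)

df_between = 3, df_within = 36. MS_between = 280.33, MS_within = 87.75. F = 3.195, F_crit ≈ 2.866. Reject H₀.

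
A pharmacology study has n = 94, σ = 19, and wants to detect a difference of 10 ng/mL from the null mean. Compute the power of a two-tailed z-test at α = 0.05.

SE = σ/√n = 19/√94 = 1.96. Non-centrality λ = d/SE = 10/1.96 = 5.103. Power ≈ Φ(λ - z_{α/2}) = Φ(5.103 - 1.96) = Φ(3.143) = 0.999.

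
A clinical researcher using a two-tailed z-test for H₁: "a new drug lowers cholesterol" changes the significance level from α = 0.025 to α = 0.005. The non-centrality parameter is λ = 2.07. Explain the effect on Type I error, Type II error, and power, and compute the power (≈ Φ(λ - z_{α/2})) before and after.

Decreasing α from 0.025 to 0.005:
• Type I error rate decreases (α is the Type I rate by definition).
• Critical value moves from z_{α/2} = 2.241 to 2.807, so power = Φ(λ - z_{α/2}) goes from Φ(2.07 - 2.241) = 0.432 to Φ(2.07 - 2.807) = 0.231.
• Type II error rate β = 1 - power therefore increases (0.568 → 0.769).
Appropriate when false positives are costly — here, approving an ineffective drug — patients take a useless medication and may skip effective alternatives.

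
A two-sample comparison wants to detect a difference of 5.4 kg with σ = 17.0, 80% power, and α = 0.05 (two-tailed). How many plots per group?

n per group = 2(z_α/2 + z_β)²σ²/d² = 2×(1.96 + 0.84)²×17.0²/5.4² = 155.4 → n = 156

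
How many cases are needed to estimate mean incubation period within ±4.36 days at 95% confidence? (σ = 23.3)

n = (z*σ/E)² = (1.96×23.3/4.36)² = 109.7 → n = 110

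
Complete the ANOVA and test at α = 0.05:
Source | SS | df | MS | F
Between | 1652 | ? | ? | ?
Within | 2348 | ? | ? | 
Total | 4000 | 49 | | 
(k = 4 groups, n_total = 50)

df_between = 3, df_within = 46. MS_between = 550.67, MS_within = 51.04. F = 10.788, F_crit ≈ 2.807. Reject H₀.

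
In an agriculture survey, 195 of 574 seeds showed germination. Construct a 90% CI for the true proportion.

p̂ = 0.34. CI = p̂ ± z*√(p̂(1-p̂)/n) = (0.307, 0.372)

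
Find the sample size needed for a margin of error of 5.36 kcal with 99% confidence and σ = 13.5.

n = (z*σ/E)² = (2.576×13.5/5.36)² = 42.1 → n = 43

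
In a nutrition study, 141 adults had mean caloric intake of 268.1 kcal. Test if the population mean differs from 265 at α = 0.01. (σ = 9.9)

z = (x̄ - μ₀)/(σ/√n) = (268.1 - 265)/(9.9/√141) = 3.718. Critical value: ±2.576. Since |3.718| > 2.576, Reject H₀.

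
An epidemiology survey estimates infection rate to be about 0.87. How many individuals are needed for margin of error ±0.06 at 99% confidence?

n = z²p(1-p)/E² = 2.576²×0.87×0.13/0.06² = 208.5 → n = 209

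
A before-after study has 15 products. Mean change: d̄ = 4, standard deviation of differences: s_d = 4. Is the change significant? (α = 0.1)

t = d̄/(s_d/√n) = 4/(4/√15) = 3.873. df = 14, critical t = ±1.761. Reject H₀.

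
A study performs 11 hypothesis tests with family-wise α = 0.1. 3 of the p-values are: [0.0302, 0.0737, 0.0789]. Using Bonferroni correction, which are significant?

Bonferroni α = 0.1/11 = 0.00909. None of the given p-values are significant.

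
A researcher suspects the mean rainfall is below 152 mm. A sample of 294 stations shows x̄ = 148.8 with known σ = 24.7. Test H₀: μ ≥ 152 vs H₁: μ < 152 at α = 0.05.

z = -2.221. Critical value: -1.645. Reject H₀.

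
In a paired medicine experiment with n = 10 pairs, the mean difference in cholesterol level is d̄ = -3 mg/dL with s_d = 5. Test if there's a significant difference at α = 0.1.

t = d̄/(s_d/√n) = -3/(5/√10) = -1.897. df = 9, critical t = ±1.833. Reject H₀.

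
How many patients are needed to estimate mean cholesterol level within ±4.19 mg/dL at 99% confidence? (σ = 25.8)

n = (z*σ/E)² = (2.576×25.8/4.19)² = 251.6 → n = 252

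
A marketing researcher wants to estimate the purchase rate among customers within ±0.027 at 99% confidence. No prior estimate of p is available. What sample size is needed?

Conservative approach: use p = 0.5 (maximizes p(1-p) = 0.25). n = z²(0.25)/E² = 2.576²×0.25/0.027² = 2275.6 → n = 2276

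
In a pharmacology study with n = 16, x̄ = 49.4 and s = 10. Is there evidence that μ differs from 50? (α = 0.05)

t = (x̄ - μ₀)/(s/√n) = (49.4 - 50)/(10/√16) = -0.24. df = 15, critical t = ±2.131. Fail to reject H₀.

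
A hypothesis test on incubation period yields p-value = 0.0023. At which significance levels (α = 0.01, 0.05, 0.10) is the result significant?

p = 0.0023. Significant at: α = 0.01, 0.05, 0.1.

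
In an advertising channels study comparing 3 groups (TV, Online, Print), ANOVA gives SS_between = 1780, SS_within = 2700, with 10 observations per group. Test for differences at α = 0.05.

df_between = 2, df_within = 27. F = MS_between/MS_within = 890.0/100.0 = 8.9. F_crit ≈ 3.354. Reject H₀. At least one mean differs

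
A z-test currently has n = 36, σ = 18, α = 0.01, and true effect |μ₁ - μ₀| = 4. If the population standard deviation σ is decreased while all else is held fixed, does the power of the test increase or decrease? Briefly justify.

Power increases: a smaller σ shrinks the standard error σ/√n, moving the sampling distribution under H₁ further from the critical value.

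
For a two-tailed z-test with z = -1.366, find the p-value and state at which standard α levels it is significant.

p = 2·P(Z > |-1.366|) = 2·(1 - Φ(1.366)) ≈ 0.1719. Not significant at any standard level.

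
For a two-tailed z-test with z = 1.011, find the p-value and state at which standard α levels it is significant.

p = 2·P(Z > |1.011|) = 2·(1 - Φ(1.011)) ≈ 0.312. Not significant at any standard level.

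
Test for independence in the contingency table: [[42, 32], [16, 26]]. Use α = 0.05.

χ² = 3.732. df = 1, critical = 3.841. Fail to reject H₀. No evidence of dependence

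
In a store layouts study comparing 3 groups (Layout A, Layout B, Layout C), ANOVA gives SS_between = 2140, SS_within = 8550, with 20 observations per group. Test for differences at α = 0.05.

df_between = 2, df_within = 57. F = MS_between/MS_within = 1070.0/150.0 = 7.133. F_crit ≈ 3.159. Reject H₀. At least one mean differs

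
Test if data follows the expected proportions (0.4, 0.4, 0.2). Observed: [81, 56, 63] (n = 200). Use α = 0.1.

Expected: [80.0, 80.0, 40.0]. χ² = 20.438. df = 2, critical = 4.605. Reject H₀.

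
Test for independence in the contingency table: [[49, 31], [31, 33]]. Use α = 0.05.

χ² = 2.364. df = 1, critical = 3.841. Fail to reject H₀. No evidence of dependence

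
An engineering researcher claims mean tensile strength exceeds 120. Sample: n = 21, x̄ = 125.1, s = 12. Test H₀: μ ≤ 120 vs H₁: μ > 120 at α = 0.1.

t = (125.1 - 120)/(12/√21) = 1.948, df = 20. Critical t = 1.325. Reject H₀.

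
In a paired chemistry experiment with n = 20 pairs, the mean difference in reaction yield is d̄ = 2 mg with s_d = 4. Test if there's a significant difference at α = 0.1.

t = d̄/(s_d/√n) = 2/(4/√20) = 2.236. df = 19, critical t = ±1.729. Reject H₀.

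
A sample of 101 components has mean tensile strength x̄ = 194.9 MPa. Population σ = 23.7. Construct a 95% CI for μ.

CI = x̄ ± z*(σ/√n) = 194.9 ± 1.96(23.7/√101) = 194.9 ± 4.62 = (190.28, 199.52)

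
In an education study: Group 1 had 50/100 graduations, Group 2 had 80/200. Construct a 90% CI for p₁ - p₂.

p̂₁ = 0.5, p̂₂ = 0.4. Difference = 0.1. CI = (-0.0, 0.2)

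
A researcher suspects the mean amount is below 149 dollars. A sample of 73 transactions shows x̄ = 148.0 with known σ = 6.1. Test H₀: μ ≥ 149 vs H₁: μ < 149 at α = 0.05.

z = -1.401. Critical value: -1.645. Fail to reject H₀.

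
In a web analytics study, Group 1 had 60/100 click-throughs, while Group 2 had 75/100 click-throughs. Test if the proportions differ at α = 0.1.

p̂₁ = 0.6, p̂₂ = 0.75, pooled p̂ = 0.675. z = -2.265. Critical: ±1.645. Reject H₀.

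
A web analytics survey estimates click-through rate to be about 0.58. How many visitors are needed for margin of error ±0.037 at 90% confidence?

n = z²p(1-p)/E² = 1.645²×0.58×0.42/0.037² = 481.5 → n = 482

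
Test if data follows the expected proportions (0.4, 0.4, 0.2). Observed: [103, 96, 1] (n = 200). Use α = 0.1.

Expected: [80.0, 80.0, 40.0]. χ² = 47.837. df = 2, critical = 4.605. Reject H₀.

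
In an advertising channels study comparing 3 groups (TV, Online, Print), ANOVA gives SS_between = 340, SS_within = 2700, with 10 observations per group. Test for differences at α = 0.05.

df_between = 2, df_within = 27. F = MS_between/MS_within = 170.0/100.0 = 1.7. F_crit ≈ 3.354. Fail to reject H₀.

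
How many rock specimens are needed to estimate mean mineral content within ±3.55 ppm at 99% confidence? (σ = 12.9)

n = (z*σ/E)² = (2.576×12.9/3.55)² = 87.6 → n = 88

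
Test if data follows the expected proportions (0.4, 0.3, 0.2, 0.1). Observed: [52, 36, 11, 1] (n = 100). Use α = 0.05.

Expected: [40.0, 30.0, 20.0, 10.0]. χ² = 16.95. df = 3, critical = 7.815. Reject H₀.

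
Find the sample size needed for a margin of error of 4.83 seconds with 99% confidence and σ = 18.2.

n = (z*σ/E)² = (2.576×18.2/4.83)² = 94.2 → n = 95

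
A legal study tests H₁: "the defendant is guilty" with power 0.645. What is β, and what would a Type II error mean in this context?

β = 1 - power = 1 - 0.645 = 0.355. A Type II error is failing to reject H₀ when H₀ is false (false negative) — here, failing to conclude that the defendant is guilty when in fact it is true. Consequence: acquitting a guilty person.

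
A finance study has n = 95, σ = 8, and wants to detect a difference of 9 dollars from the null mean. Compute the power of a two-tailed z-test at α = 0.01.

SE = σ/√n = 8/√95 = 0.821. Non-centrality λ = d/SE = 9/0.821 = 10.965. Power ≈ Φ(λ - z_{α/2}) = Φ(10.965 - 2.576) = Φ(8.389) = 1.0.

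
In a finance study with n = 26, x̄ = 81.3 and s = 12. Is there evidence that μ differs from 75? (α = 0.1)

t = (x̄ - μ₀)/(s/√n) = (81.3 - 75)/(12/√26) = 2.677. df = 25, critical t = ±1.708. Reject H₀.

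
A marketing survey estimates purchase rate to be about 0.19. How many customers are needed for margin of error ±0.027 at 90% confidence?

n = z²p(1-p)/E² = 1.645²×0.19×0.81/0.027² = 571.3 → n = 572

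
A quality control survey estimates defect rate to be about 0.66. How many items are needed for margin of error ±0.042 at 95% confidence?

n = z²p(1-p)/E² = 1.96²×0.66×0.34/0.042² = 488.7 → n = 489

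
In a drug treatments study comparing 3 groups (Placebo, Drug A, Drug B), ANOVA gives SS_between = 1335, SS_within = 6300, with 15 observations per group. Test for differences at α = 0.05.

df_between = 2, df_within = 42. F = MS_between/MS_within = 667.5/150.0 = 4.45. F_crit ≈ 3.22. Reject H₀. At least one mean differs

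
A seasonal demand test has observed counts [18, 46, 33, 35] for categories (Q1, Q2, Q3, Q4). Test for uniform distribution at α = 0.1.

Expected = 33 each. χ² = Σ(O-E)²/E = 12.061. df = 3, critical value = 6.251. Reject H₀.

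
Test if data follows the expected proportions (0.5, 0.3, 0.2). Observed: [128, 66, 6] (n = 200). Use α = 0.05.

Expected: [100.0, 60.0, 40.0]. χ² = 37.34. df = 2, critical = 5.991. Reject H₀.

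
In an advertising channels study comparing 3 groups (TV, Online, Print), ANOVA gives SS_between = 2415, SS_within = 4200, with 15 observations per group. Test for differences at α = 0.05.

df_between = 2, df_within = 42. F = MS_between/MS_within = 1207.5/100.0 = 12.075. F_crit ≈ 3.22. Reject H₀. At least one mean differs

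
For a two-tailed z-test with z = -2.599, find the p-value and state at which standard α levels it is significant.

p = 2·P(Z > |-2.599|) = 2·(1 - Φ(2.599)) ≈ 0.0093. Significant at α = 0.1; Significant at α = 0.05; Significant at α = 0.01.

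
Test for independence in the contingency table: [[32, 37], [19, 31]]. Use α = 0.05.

χ² = 0.831. df = 1, critical = 3.841. Fail to reject H₀. No evidence of dependence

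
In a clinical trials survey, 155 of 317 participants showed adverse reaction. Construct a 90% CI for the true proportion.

p̂ = 0.489. CI = p̂ ± z*√(p̂(1-p̂)/n) = (0.443, 0.535)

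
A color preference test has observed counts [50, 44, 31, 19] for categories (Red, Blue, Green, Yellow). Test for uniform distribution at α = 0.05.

Expected = 36 each. χ² = Σ(O-E)²/E = 15.944. df = 3, critical value = 7.815. Reject H₀.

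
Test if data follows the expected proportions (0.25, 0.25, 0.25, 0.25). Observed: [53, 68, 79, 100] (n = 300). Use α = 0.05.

Expected: [75.0, 75.0, 75.0, 75.0]. χ² = 15.653. df = 3, critical = 7.815. Reject H₀.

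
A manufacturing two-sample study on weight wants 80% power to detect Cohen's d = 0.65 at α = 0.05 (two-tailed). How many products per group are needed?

z_{α/2} = 1.96, z_β = Φ⁻¹(0.8) = 0.842. For medium effect (d = 0.65): n per group = 2(z_{α/2} + z_β)²/d² = 2(1.96 + 0.842)²/0.65² = 37.2 → 38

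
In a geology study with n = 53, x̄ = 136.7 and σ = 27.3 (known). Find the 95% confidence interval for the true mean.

CI = x̄ ± z*(σ/√n) = 136.7 ± 1.96(27.3/√53) = 136.7 ± 7.35 = (129.35, 144.05)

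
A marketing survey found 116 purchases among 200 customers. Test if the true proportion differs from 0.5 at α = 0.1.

p̂ = 0.58, p₀ = 0.5. z = (p̂ - p₀)/√(p₀(1-p₀)/n) = 2.263. Critical: ±1.645. Reject H₀.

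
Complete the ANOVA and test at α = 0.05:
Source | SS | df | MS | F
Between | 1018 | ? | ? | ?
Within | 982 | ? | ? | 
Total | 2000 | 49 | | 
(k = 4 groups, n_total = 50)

df_between = 3, df_within = 46. MS_between = 339.33, MS_within = 21.35. F = 15.895, F_crit ≈ 2.807. Reject H₀.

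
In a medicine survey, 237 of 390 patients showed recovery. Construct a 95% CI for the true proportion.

p̂ = 0.608. CI = p̂ ± z*√(p̂(1-p̂)/n) = (0.559, 0.656)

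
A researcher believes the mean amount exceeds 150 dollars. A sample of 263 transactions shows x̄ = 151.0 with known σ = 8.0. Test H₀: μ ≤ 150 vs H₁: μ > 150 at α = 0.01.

z = 2.027. Critical value: 2.33. Fail to reject H₀.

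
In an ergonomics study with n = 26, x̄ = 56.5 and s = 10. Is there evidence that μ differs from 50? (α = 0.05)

t = (x̄ - μ₀)/(s/√n) = (56.5 - 50)/(10/√26) = 3.314. df = 25, critical t = ±2.06. Reject H₀.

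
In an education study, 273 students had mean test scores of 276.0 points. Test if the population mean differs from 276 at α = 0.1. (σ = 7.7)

z = (x̄ - μ₀)/(σ/√n) = (276.0 - 276)/(7.7/√273) = 0.0. Critical value: ±1.645. Since |0.0| ≤ 1.645, Fail to reject H₀.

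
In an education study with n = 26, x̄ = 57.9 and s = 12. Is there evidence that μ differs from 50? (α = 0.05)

t = (x̄ - μ₀)/(s/√n) = (57.9 - 50)/(12/√26) = 3.357. df = 25, critical t = ±2.06. Reject H₀.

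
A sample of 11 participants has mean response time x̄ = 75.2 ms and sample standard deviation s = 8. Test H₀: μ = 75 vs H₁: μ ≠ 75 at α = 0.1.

t = (x̄ - μ₀)/(s/√n) = (75.2 - 75)/(8/√11) = 0.083. df = 10, critical t = ±1.812. Fail to reject H₀.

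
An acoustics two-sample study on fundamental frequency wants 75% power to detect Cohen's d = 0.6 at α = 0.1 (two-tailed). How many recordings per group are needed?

z_{α/2} = 1.645, z_β = Φ⁻¹(0.75) = 0.674. For medium effect (d = 0.6): n per group = 2(z_{α/2} + z_β)²/d² = 2(1.645 + 0.674)²/0.6² = 29.9 → 30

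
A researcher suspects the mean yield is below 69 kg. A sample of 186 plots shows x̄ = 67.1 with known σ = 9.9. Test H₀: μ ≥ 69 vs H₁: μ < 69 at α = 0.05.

z = -2.617. Critical value: -1.645. Reject H₀.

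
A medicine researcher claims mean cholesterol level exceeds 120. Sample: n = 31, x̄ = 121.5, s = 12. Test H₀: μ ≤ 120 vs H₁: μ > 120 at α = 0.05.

t = (121.5 - 120)/(12/√31) = 0.696, df = 30. Critical t = 1.697. Fail to reject H₀.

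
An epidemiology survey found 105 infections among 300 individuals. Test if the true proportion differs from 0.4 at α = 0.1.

p̂ = 0.35, p₀ = 0.4. z = (p̂ - p₀)/√(p₀(1-p₀)/n) = -1.768. Critical: ±1.645. Reject H₀.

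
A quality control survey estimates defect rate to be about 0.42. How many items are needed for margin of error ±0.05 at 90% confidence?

n = z²p(1-p)/E² = 1.645²×0.42×0.58/0.05² = 263.7 → n = 264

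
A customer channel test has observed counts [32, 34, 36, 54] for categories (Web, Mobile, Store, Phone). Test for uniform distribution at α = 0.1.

Expected = 39 each. χ² = Σ(O-E)²/E = 7.897. df = 3, critical value = 6.251. Reject H₀.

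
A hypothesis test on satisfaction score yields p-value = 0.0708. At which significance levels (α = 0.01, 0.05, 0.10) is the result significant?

p = 0.0708. Significant at: α = 0.1.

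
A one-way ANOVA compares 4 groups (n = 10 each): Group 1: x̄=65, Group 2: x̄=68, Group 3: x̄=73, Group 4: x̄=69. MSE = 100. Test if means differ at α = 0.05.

Grand mean = 68.75. SS_between = 327.5, MS_between = 109.17. F = 1.092, F_crit ≈ 2.866. Fail to reject H₀.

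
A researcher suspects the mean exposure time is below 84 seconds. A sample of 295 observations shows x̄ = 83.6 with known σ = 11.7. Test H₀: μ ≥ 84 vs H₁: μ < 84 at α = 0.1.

z = -0.587. Critical value: -1.28. Fail to reject H₀.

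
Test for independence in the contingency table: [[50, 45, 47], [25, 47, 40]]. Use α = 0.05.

χ² = 5.473. df = 2, critical = 5.991. Fail to reject H₀. No evidence of dependence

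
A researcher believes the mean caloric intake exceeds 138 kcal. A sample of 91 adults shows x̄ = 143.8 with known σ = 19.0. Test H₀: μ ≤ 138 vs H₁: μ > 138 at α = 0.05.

z = 2.912. Critical value: 1.645. Reject H₀.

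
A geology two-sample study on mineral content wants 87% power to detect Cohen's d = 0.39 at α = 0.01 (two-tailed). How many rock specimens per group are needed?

z_{α/2} = 2.576, z_β = Φ⁻¹(0.87) = 1.126. For small effect (d = 0.39): n per group = 2(z_{α/2} + z_β)²/d² = 2(2.576 + 1.126)²/0.39² = 180.2 → 181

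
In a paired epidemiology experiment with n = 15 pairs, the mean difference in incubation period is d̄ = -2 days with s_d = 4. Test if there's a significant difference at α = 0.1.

t = d̄/(s_d/√n) = -2/(4/√15) = -1.936. df = 14, critical t = ±1.761. Reject H₀.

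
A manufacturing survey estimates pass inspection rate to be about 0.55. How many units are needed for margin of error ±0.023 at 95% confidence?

n = z²p(1-p)/E² = 1.96²×0.55×0.45/0.023² = 1797.3 → n = 1798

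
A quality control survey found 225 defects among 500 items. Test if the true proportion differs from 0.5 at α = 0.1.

p̂ = 0.45, p₀ = 0.5. z = (p̂ - p₀)/√(p₀(1-p₀)/n) = -2.236. Critical: ±1.645. Reject H₀.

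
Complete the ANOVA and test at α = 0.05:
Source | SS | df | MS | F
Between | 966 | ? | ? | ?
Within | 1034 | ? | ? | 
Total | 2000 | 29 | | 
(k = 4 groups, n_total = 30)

df_between = 3, df_within = 26. MS_between = 322.0, MS_within = 39.77. F = 8.097, F_crit ≈ 2.975. Reject H₀.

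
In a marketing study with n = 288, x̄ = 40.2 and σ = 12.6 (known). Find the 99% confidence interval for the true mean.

CI = x̄ ± z*(σ/√n) = 40.2 ± 2.576(12.6/√288) = 40.2 ± 1.91 = (38.29, 42.11)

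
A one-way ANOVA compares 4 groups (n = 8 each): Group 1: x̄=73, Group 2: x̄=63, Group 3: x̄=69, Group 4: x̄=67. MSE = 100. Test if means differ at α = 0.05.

Grand mean = 68.0. SS_between = 416.0, MS_between = 138.67. F = 1.387, F_crit ≈ 2.947. Fail to reject H₀.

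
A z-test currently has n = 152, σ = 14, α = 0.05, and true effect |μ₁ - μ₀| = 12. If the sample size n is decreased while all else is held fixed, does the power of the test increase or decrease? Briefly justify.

Power decreases: a smaller n inflates the standard error σ/√n, pulling the sampling distribution under H₁ back toward the critical value.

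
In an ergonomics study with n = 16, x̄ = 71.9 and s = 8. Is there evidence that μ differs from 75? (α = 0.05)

t = (x̄ - μ₀)/(s/√n) = (71.9 - 75)/(8/√16) = -1.55. df = 15, critical t = ±2.131. Fail to reject H₀.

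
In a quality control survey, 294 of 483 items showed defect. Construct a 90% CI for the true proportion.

p̂ = 0.609. CI = p̂ ± z*√(p̂(1-p̂)/n) = (0.572, 0.645)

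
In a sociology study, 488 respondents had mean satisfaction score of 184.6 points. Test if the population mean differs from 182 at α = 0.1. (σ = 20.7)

z = (x̄ - μ₀)/(σ/√n) = (184.6 - 182)/(20.7/√488) = 2.775. Critical value: ±1.645. Since |2.775| > 1.645, Reject H₀.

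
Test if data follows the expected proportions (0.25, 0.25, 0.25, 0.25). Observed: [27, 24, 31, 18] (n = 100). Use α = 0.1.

Expected: [25.0, 25.0, 25.0, 25.0]. χ² = 3.6. df = 3, critical = 6.251. Fail to reject H₀.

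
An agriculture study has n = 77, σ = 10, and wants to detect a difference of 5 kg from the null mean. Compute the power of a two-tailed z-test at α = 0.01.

SE = σ/√n = 10/√77 = 1.14. Non-centrality λ = d/SE = 5/1.14 = 4.387. Power ≈ Φ(λ - z_{α/2}) = Φ(4.387 - 2.576) = Φ(1.811) = 0.965.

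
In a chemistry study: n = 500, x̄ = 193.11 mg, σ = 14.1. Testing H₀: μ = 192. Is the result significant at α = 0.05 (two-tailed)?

z = (193.11 - 192)/(14.1/√500) = 1.76. Since |z| ≤ 1.96, not significant at α = 0.05.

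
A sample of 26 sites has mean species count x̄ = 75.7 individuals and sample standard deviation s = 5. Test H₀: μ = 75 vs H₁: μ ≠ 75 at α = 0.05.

t = (x̄ - μ₀)/(s/√n) = (75.7 - 75)/(5/√26) = 0.714. df = 25, critical t = ±2.06. Fail to reject H₀.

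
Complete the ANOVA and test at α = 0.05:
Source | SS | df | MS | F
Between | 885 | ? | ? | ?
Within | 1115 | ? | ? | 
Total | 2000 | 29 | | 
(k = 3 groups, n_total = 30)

df_between = 2, df_within = 27. MS_between = 442.5, MS_within = 41.3. F = 10.715, F_crit ≈ 3.354. Reject H₀.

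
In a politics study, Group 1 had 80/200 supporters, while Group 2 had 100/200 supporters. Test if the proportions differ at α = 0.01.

p̂₁ = 0.4, p̂₂ = 0.5, pooled p̂ = 0.45. z = -2.01. Critical: ±2.576. Fail to reject H₀.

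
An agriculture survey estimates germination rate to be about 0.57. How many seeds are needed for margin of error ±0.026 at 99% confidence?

n = z²p(1-p)/E² = 2.576²×0.57×0.43/0.026² = 2406.0 → n = 2406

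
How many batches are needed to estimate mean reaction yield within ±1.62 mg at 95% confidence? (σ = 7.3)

n = (z*σ/E)² = (1.96×7.3/1.62)² = 78.01 → n = 79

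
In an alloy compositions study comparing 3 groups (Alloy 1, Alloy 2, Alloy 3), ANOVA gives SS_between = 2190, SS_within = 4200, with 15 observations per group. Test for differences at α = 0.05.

df_between = 2, df_within = 42. F = MS_between/MS_within = 1095.0/100.0 = 10.95. F_crit ≈ 3.22. Reject H₀. At least one mean differs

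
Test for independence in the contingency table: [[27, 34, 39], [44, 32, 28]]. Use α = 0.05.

χ² = 5.861. df = 2, critical = 5.991. Fail to reject H₀. No evidence of dependence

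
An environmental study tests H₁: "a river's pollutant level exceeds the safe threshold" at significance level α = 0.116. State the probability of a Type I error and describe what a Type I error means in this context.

P(Type I error) = α = 0.116. A Type I error is rejecting H₀ when H₀ is actually true (false positive) — here, concluding that a river's pollutant level exceeds the safe threshold when in fact this is not the case. Consequence: shutting down a compliant factory unnecessarily.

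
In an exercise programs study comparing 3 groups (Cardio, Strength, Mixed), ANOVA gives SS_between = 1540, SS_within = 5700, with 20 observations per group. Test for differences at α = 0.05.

df_between = 2, df_within = 57. F = MS_between/MS_within = 770.0/100.0 = 7.7. F_crit ≈ 3.159. Reject H₀. At least one mean differs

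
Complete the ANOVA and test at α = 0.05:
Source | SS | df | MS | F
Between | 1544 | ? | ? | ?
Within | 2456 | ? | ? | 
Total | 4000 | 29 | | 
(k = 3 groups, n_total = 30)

df_between = 2, df_within = 27. MS_between = 772.0, MS_within = 90.96. F = 8.487, F_crit ≈ 3.354. Reject H₀.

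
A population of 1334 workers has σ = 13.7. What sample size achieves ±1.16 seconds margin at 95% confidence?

Without FPC: n₀ = (1.96×13.7/1.16)² = 535.843. With FPC: n = n₀N/(n₀+N-1) = 382.5 → n = 383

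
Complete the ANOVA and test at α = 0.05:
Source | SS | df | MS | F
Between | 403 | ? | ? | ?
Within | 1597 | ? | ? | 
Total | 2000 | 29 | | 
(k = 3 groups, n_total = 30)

df_between = 2, df_within = 27. MS_between = 201.5, MS_within = 59.15. F = 3.407, F_crit ≈ 3.354. Reject H₀.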